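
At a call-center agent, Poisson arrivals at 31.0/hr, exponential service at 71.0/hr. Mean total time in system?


W = 1/(μ−λ) = 1/(71.0 − 31.0) = 1/40.00 = 0.02500 hr

Final: 0.02500 hr


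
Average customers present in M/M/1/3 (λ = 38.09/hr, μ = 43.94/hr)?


ρ = 38.09/43.94 = 0.8669
L = ρ[1 − (K+1)ρ^K + Kρ^(K+1)] / [(1−ρ)(1−ρ^(K+1))]
Numerator: 0.8669·(1 − 4·0.651408 + 3·0.564682) = 0.076644
Denominator: (0.1331)·(0.435318) = 0.057957
L = 0.076644/0.057957 = 1.3224

Final: 1.3224


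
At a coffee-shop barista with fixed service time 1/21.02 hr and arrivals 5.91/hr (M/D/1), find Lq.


ρ = 5.91/21.02 = 0.2812
M/D/1: Lq = ρ²/(2(1−ρ)) = 0.07905/(2·0.7188) = 0.05499

Final: 0.05499


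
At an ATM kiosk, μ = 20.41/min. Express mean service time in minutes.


Mean service time = 1/μ = 1/20.41 minute = 0.04900 minute
In minutes: 0.04900 × 1 = 0.04900 min

Final: 0.04900 min


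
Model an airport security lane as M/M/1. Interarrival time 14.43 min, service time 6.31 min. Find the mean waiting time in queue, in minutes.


λ = 60/14.43 = 4.1580 /hr
μ = 60/6.31 = 9.5087 /hr
ρ = λ/μ = 4.1580/9.5087 = 0.4373
Wq = ρ/(μ−λ) = 0.4373/(9.5087−4.1580) = 0.08172 hr
In minutes: 0.08172·60 = 4.903 min

Final: 4.903 min


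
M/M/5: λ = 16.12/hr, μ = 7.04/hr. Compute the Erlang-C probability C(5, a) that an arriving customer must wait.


a = λ/μ = 2.2898; ρ = a/5 = 0.4580
P₀ = 0.099747 (from M/M/c formula)
C(c,a) = [a^c/(c!(1−ρ))]·P₀ = [62.94509/(120·0.5420)]·0.099747
= 0.96771·0.099747 = 0.096527

Final: 0.096527


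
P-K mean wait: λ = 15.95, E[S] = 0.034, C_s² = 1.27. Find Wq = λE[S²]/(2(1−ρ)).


ρ = λ·E[S] = 15.95·0.034 = 0.5423
E[S²] = E[S]²(1+C_s²) = 0.034²·(1+1.27) = 0.002624
Wq = λ·E[S²]/(2(1−ρ)) = 15.95·0.002624/(2·0.4577) = 0.04572 hr

Final: 0.04572 hr


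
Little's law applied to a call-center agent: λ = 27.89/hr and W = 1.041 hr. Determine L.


L = λW = 27.89·1.041 = 29.0335

Final: 29.0335


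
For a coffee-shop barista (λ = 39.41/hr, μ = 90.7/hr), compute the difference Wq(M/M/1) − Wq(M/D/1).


ρ = 39.41/90.7 = 0.4345
Wq(M/M/1) = ρ/(μ−λ) = 0.4345/51.29 = 0.008472 hr
Wq(M/D/1) = ρ/(2(μ−λ)) = 0.004236 hr
Savings = 0.008472 − 0.004236 = 0.004236 hr

Final: 0.004236 hr


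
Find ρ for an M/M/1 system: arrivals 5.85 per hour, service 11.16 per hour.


ρ = λ/μ = 5.85/11.16 = 0.5242

Final: 0.5242


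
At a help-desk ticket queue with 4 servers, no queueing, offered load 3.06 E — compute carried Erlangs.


B(4,3.06) = 0.212761 (Erlang-B)
Carried load = a(1 − B) = 3.06·(1 − 0.212761) = 3.06·0.787239 = 2.4089 E

Final: 2.4089 Erlangs


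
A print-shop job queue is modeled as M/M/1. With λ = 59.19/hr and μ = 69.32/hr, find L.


ρ = λ/μ = 59.19/69.32 = 0.8539
L = ρ/(1−ρ) = 0.8539/(1 − 0.8539) = 0.8539/0.1461 = 5.8430

Final: 5.8430


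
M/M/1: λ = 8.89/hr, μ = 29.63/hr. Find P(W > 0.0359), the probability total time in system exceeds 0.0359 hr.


W ~ Exponential(μ−λ) for M/M/1.
μ − λ = 29.63 − 8.89 = 20.7400
P(W > t) = e^{−(μ−λ)t} = e^{−0.7446} = 0.474940

Final: 0.474940


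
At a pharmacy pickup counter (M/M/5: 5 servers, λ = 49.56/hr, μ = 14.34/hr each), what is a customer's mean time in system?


a = 3.4561; ρ = 0.6912; P₀ = 0.027353
Lq = P₀·a^c·ρ/(c!(1−ρ)²) = 0.81475
Wq = Lq/λ = 0.81475/49.56 = 0.01644 hr
W = Wq + 1/μ = 0.01644 + 0.06974 = 0.08617 hr

Final: 0.08617 hr


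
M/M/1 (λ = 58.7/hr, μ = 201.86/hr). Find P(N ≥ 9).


ρ = 58.7/201.86 = 0.2908
P(N ≥ n) = ρ^n = 0.2908^9 = 0.00001487

Final: 0.00001487


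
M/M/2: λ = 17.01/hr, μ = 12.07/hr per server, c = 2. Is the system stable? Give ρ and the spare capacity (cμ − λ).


Total capacity cμ = 2·12.07 = 24.14/hr
ρ = λ/(cμ) = 17.01/24.14 = 0.7046
Stable ⇔ ρ < 1: YES
Spare capacity = cμ − λ = 24.14 − 17.01 = 7.13/hr

Final: ρ = 0.7046; stable; margin = 7.13/hr


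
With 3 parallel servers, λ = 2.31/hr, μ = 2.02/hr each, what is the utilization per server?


ρ = λ/(cμ) = 2.31/(3·2.02) = 2.31/6.06 = 0.3812

Final: 0.3812


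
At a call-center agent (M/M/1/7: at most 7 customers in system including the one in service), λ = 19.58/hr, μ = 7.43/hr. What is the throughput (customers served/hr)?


ρ = 2.6353; P_K = (1−ρ)ρ^7/(1−ρ^8) = 0.620798
λ_eff = λ(1 − P_K) = 19.58·(1 − 0.620798) = 19.58·0.379202 = 7.4248 /hr

Final: 7.4248 /hr


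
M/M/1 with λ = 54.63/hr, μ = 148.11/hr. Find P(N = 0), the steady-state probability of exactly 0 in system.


ρ = 54.63/148.11 = 0.3688
P_n = (1−ρ)·ρ^n = (1 − 0.3688)·0.3688^0 = 0.6312·1.000000 = 0.631153

Final: 0.631153


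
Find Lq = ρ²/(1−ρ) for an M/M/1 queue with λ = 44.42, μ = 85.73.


ρ = 44.42/85.73 = 0.5181
Lq = ρ²/(1−ρ) = 0.2685/0.4819 = 0.5571

Final: 0.5571


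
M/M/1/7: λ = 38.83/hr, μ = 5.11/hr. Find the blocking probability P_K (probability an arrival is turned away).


ρ = λ/μ = 38.83/5.11 = 7.5988
P_K = (1−ρ)ρ^K/(1−ρ^(K+1)) = (-6.5988·1462936.356047)/(1 − 11116598.572466)
= -9653662.216419/-11116597.572466 = 0.868401

Final: 0.868401


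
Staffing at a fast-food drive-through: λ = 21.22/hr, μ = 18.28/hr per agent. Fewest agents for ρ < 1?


Stability requires cμ > λ ⇔ c > λ/μ.
λ/μ = 21.22/18.28 = 1.1608
Minimum integer c = ⌊1.1608⌋ + 1 = 2
Check: 2·18.28 = 36.56 > 21.22, while 1·18.28 = 18.28 ≤ 21.22

Final: 2 servers


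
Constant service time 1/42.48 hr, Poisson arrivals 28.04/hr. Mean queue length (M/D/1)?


ρ = 28.04/42.48 = 0.6601
M/D/1: Lq = ρ²/(2(1−ρ)) = 0.4357/(2·0.3399) = 0.64088

Final: 0.64088


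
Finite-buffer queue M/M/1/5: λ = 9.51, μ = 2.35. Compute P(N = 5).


ρ = λ/μ = 9.51/2.35 = 4.0468
P_K = (1−ρ)ρ^K/(1−ρ^(K+1)) = (-3.0468·1085.333663)/(1 − 4392.137503)
= -3306.803841/-4391.137503 = 0.753063

Final: 0.753063


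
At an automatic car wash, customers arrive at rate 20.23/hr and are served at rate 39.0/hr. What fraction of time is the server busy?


ρ = λ/μ = 20.23/39.0 = 0.5187

Final: 0.5187


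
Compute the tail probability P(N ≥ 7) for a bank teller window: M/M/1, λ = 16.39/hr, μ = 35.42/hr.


ρ = 16.39/35.42 = 0.4627
P(N ≥ n) = ρ^n = 0.4627^7 = 0.004543

Final: 0.004543


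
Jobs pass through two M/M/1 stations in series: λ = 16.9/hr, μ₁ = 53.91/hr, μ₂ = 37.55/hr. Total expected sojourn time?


Each node sees arrival rate λ = 16.9/hr (tandem ⇒ throughput preserved).
W₁ = 1/(μ₁−λ) = 1/(53.91−16.9) = 0.02702 hr
W₂ = 1/(μ₂−λ) = 1/(37.55−16.9) = 0.04843 hr
W_total = W₁ + W₂ = 0.02702 + 0.04843 = 0.07545 hr

Final: 0.07545 hr


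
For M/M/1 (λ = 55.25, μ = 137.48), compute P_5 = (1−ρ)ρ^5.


ρ = 55.25/137.48 = 0.4019
P_n = (1−ρ)·ρ^n = (1 − 0.4019)·0.4019^5 = 0.5981·0.010482 = 0.006270

Final: 0.006270


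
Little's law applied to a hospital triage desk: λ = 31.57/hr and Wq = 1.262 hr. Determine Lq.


Lq = λWq = 31.57·1.262 = 39.8413

Final: 39.8413


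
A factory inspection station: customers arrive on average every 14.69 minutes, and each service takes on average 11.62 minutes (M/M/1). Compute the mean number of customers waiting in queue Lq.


λ = 60/14.69 = 4.0844 /hr
μ = 60/11.62 = 5.1635 /hr
ρ = λ/μ = 4.0844/5.1635 = 0.7910
Lq = ρ²/(1−ρ) = 0.6257/0.2090 = 2.9940

Final: 2.9940


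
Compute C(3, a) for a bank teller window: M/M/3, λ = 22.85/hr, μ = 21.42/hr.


a = λ/μ = 1.0668; ρ = a/3 = 0.3556
P₀ = 0.339016 (from M/M/c formula)
C(c,a) = [a^c/(c!(1−ρ))]·P₀ = [1.21395/(6·0.6444)]·0.339016
= 0.31397·0.339016 = 0.106440

Final: 0.106440


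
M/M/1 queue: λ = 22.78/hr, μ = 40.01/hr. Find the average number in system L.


ρ = λ/μ = 22.78/40.01 = 0.5694
L = ρ/(1−ρ) = 0.5694/(1 − 0.5694) = 0.5694/0.4306 = 1.3221

Final: 1.3221


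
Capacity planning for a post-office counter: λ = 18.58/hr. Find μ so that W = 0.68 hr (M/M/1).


W = 1/(μ−λ) ⇒ μ − λ = 1/W = 1/0.68 = 1.4706
μ = λ + 1/W = 18.58 + 1.4706 = 20.0506 per hr

Final: 20.0506 /hr


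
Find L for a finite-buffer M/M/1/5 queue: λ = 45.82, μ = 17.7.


ρ = 45.82/17.7 = 2.5887
L = ρ[1 − (K+1)ρ^K + Kρ^(K+1)] / [(1−ρ)(1−ρ^(K+1))]
Numerator: 2.5887·(1 − 6·116.254318 + 5·300.947618) = 2092.219340
Denominator: (-1.5887)·(-299.947618) = 476.526951
L = 2092.219340/476.526951 = 4.3906

Final: 4.3906


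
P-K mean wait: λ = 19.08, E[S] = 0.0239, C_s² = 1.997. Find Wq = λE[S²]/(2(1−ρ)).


ρ = λ·E[S] = 19.08·0.0239 = 0.4560
E[S²] = E[S]²(1+C_s²) = 0.0239²·(1+1.997) = 0.001712
Wq = λ·E[S²]/(2(1−ρ)) = 19.08·0.001712/(2·0.5440) = 0.03002 hr

Final: 0.03002 hr


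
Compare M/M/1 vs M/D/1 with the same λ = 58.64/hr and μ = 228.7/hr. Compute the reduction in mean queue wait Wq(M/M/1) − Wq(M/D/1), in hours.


ρ = 58.64/228.7 = 0.2564
Wq(M/M/1) = ρ/(μ−λ) = 0.2564/170.06 = 0.001508 hr
Wq(M/D/1) = ρ/(2(μ−λ)) = 0.0007539 hr
Savings = 0.001508 − 0.0007539 = 0.0007539 hr

Final: 0.0007539 hr


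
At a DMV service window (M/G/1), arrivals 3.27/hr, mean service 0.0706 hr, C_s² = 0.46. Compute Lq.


ρ = λ·E[S] = 3.27·0.0706 = 0.2309
Lq = ρ²(1+C_s²)/(2(1−ρ)) = 0.05330·(1+0.46)/(2·0.7691)
= 0.05330·1.4600/1.5383 = 0.05059

Final: 0.05059


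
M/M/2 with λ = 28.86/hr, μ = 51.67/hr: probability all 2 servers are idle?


a = λ/μ = 28.86/51.67 = 0.5585; ρ = a/c = 0.2793
Σ_{k=0}^{1} a^k/k! (terms k=0..1) = 1.00000 + 0.55854 = 1.55854
Tail: a^2/(2!(1−ρ)) = 0.31197/(2·0.7207) = 0.21643
P₀ = 1/(1.55854 + 0.21643) = 1/1.77497 = 0.563389

Final: 0.563389


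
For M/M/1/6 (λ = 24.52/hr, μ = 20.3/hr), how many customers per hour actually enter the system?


ρ = 1.2079; P_K = (1−ρ)ρ^6/(1−ρ^7) = 0.234660
λ_eff = λ(1 − P_K) = 24.52·(1 − 0.234660) = 24.52·0.765340 = 18.7661 /hr

Final: 18.7661 /hr


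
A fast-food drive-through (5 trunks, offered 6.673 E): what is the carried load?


B(5,6.673) = 0.404867 (Erlang-B)
Carried load = a(1 − B) = 6.673·(1 − 0.404867) = 6.673·0.595133 = 3.9713 E

Final: 3.9713 Erlangs


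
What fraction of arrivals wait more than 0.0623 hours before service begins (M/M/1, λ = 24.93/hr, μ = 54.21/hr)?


ρ = 24.93/54.21 = 0.4599
P(Wq > t) = ρ·e^{−(μ−λ)t} = 0.4599·e^{−1.8241}
= 0.4599·0.161356 = 0.074204

Final: 0.074204


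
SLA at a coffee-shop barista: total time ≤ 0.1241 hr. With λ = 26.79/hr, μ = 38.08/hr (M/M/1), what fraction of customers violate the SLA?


W ~ Exponential(μ−λ) for M/M/1.
μ − λ = 38.08 − 26.79 = 11.2900
P(W > t) = e^{−(μ−λ)t} = e^{−1.4011} = 0.246329

Final: 0.246329


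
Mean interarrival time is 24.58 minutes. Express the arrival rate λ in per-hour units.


λ = 1/(interarrival time) in consistent units.
1 hour = 60 min, so λ = 60/24.58 = 2.4410 per hour

Final: 2.4410 /hr


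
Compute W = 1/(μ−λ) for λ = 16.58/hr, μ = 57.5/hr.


W = 1/(μ−λ) = 1/(57.5 − 16.58) = 1/40.92 = 0.02444 hr

Final: 0.02444 hr


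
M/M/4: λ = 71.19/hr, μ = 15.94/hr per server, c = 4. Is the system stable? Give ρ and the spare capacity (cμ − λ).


Total capacity cμ = 4·15.94 = 63.76/hr
ρ = λ/(cμ) = 71.19/63.76 = 1.1165
Stable ⇔ ρ < 1: NO
Spare capacity = cμ − λ = 63.76 − 71.19 = -7.43/hr

Final: ρ = 1.1165; unstable; margin = -7.43/hr


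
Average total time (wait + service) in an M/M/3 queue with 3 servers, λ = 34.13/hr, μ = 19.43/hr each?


a = 1.7566; ρ = 0.5855; P₀ = 0.154352
Lq = P₀·a^c·ρ/(c!(1−ρ)²) = 0.47521
Wq = Lq/λ = 0.47521/34.13 = 0.01392 hr
W = Wq + 1/μ = 0.01392 + 0.05147 = 0.06539 hr

Final: 0.06539 hr


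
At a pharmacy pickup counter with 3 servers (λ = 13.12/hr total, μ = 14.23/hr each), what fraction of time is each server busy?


ρ = λ/(cμ) = 13.12/(3·14.23) = 13.12/42.69 = 0.3073

Final: 0.3073


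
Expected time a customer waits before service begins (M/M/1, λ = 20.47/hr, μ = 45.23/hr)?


ρ = 20.47/45.23 = 0.4526
Wq = ρ/(μ−λ) = 0.4526/(45.23 − 20.47) = 0.4526/24.76 = 0.01828 hr

Final: 0.01828 hr


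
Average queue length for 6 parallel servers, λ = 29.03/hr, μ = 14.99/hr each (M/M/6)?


a = λ/μ = 1.9366; ρ = a/6 = 0.3228
P₀ = 0.144015
Lq = P₀·a^c·ρ / (c!·(1−ρ)²) = 0.144015·52.75607·0.3228/(720·0.45864)
= 0.007426

Final: 0.007426


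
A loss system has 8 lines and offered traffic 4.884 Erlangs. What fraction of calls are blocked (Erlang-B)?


B(c,a) = (a^c/c!) / Σ_{k=0}^{c} a^k/k!
a^8/8! = 8.029430
Σ terms (k=0..8): 1.00000 + 4.88400 + 11.92673 + 19.41671 + 23.70781 + 23.15779 + 18.85044 + 13.15222 + 8.02943 = 124.125121
B = 8.029430/124.125121 = 0.064688

Final: 0.064688


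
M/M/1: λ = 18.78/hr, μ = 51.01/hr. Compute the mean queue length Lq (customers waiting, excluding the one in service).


ρ = 18.78/51.01 = 0.3682
Lq = ρ²/(1−ρ) = 0.1355/0.6318 = 0.2145

Final: 0.2145


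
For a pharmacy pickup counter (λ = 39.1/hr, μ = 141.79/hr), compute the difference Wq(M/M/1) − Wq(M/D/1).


ρ = 39.1/141.79 = 0.2758
Wq(M/M/1) = ρ/(μ−λ) = 0.2758/102.69 = 0.002685 hr
Wq(M/D/1) = ρ/(2(μ−λ)) = 0.001343 hr
Savings = 0.002685 − 0.001343 = 0.001343 hr

Final: 0.001343 hr


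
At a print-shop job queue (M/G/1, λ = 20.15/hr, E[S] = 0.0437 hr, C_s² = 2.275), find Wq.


ρ = λ·E[S] = 20.15·0.0437 = 0.8806
E[S²] = E[S]²(1+C_s²) = 0.0437²·(1+2.275) = 0.006254
Wq = λ·E[S²]/(2(1−ρ)) = 20.15·0.006254/(2·0.1194) = 0.52753 hr

Final: 0.52753 hr


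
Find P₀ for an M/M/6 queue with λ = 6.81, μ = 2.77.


a = λ/μ = 6.81/2.77 = 2.4585; ρ = a/c = 0.4097
Σ_{k=0}^{5} a^k/k! (terms k=0..5) = 1.00000 + 2.45848 + 3.02207 + 2.47657 + 1.52215 + 0.74844 = 11.22772
Tail: a^6/(6!(1−ρ)) = 220.80254/(720·0.5903) = 0.51956
P₀ = 1/(11.22772 + 0.51956) = 1/11.74727 = 0.085126

Final: 0.085126


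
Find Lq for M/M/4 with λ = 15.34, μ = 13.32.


a = λ/μ = 1.1517; ρ = a/4 = 0.2879
P₀ = 0.315228
Lq = P₀·a^c·ρ / (c!·(1−ρ)²) = 0.315228·1.75908·0.2879/(24·0.50707)
= 0.01312

Final: 0.01312


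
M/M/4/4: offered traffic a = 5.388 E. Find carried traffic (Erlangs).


B(4,5.388) = 0.427778 (Erlang-B)
Carried load = a(1 − B) = 5.388·(1 − 0.427778) = 5.388·0.572222 = 3.0831 E

Final: 3.0831 Erlangs


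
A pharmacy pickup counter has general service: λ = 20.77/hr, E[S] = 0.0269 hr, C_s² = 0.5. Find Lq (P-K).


ρ = λ·E[S] = 20.77·0.0269 = 0.5587
Lq = ρ²(1+C_s²)/(2(1−ρ)) = 0.3122·(1+0.5)/(2·0.4413)
= 0.3122·1.5000/0.8826 = 0.53054

Final: 0.53054


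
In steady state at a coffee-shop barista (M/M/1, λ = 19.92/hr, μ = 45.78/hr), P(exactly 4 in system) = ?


ρ = 19.92/45.78 = 0.4351
P_n = (1−ρ)·ρ^n = (1 − 0.4351)·0.4351^4 = 0.5649·0.035847 = 0.020249

Final: 0.020249


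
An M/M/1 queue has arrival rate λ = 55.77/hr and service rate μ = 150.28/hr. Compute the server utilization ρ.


ρ = λ/μ = 55.77/150.28 = 0.3711

Final: 0.3711


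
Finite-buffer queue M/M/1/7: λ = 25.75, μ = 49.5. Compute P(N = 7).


ρ = λ/μ = 25.75/49.5 = 0.5202
P_K = (1−ρ)ρ^K/(1−ρ^(K+1)) = (0.4798·0.010309)/(1 − 0.005363)
= 0.004946/0.994637 = 0.004973

Final: 0.004973


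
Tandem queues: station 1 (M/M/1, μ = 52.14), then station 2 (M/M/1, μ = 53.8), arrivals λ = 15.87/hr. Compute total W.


Each node sees arrival rate λ = 15.87/hr (tandem ⇒ throughput preserved).
W₁ = 1/(μ₁−λ) = 1/(52.14−15.87) = 0.02757 hr
W₂ = 1/(μ₂−λ) = 1/(53.8−15.87) = 0.02636 hr
W_total = W₁ + W₂ = 0.02757 + 0.02636 = 0.05394 hr

Final: 0.05394 hr


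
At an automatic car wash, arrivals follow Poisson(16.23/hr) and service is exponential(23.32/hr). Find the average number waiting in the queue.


ρ = 16.23/23.32 = 0.6960
Lq = ρ²/(1−ρ) = 0.4844/0.3040 = 1.5932

Final: 1.5932


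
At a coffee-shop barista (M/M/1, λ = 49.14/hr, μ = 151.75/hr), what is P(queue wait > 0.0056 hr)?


ρ = 49.14/151.75 = 0.3238
P(Wq > t) = ρ·e^{−(μ−λ)t} = 0.3238·e^{−0.5746}
= 0.3238·0.562921 = 0.182286

Final: 0.182286


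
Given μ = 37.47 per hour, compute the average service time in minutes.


Mean service time = 1/μ = 1/37.47 hour = 0.02669 hour
In minutes: 0.02669 × 60 = 1.6013 min

Final: 1.6013 min


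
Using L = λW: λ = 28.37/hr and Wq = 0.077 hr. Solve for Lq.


Lq = λWq = 28.37·0.077 = 2.1845

Final: 2.1845


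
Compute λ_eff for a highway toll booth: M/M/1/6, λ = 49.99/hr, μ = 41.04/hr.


ρ = 1.2181; P_K = (1−ρ)ρ^6/(1−ρ^7) = 0.239143
λ_eff = λ(1 − P_K) = 49.99·(1 − 0.239143) = 49.99·0.760857 = 38.0352 /hr

Final: 38.0352 /hr


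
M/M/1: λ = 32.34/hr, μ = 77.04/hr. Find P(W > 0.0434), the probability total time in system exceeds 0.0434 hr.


W ~ Exponential(μ−λ) for M/M/1.
μ − λ = 77.04 − 32.34 = 44.7000
P(W > t) = e^{−(μ−λ)t} = e^{−1.9400} = 0.143707

Final: 0.143707


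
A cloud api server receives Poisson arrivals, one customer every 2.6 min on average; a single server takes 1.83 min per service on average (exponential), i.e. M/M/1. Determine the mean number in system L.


λ = 60/2.6 = 23.0769 /hr
μ = 60/1.83 = 32.7869 /hr
ρ = λ/μ = 23.0769/32.7869 = 0.7038
L = ρ/(1−ρ) = 0.7038/0.2962 = 2.3766

Final: 2.3766


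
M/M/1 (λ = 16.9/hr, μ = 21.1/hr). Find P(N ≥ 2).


ρ = 16.9/21.1 = 0.8009
P(N ≥ n) = ρ^n = 0.8009^2 = 0.641517

Final: 0.641517


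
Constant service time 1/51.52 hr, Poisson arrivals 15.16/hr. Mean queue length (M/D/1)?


ρ = 15.16/51.52 = 0.2943
M/D/1: Lq = ρ²/(2(1−ρ)) = 0.08659/(2·0.7057) = 0.06134

Final: 0.06134


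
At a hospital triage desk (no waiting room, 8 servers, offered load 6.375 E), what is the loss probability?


B(c,a) = (a^c/c!) / Σ_{k=0}^{c} a^k/k!
a^8/8! = 67.658286
Σ terms (k=0..8): 1.00000 + 6.37500 + 20.32031 + 43.18066 + 68.81918 + 87.74446 + 93.22849 + 84.90452 + 67.65829 = 473.230907
B = 67.658286/473.230907 = 0.142971

Final: 0.142971


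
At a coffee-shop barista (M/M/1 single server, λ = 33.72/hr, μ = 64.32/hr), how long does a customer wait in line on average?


ρ = 33.72/64.32 = 0.5243
Wq = ρ/(μ−λ) = 0.5243/(64.32 − 33.72) = 0.5243/30.60 = 0.01713 hr

Final: 0.01713 hr


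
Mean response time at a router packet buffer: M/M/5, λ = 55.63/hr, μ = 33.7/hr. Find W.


a = 1.6507; ρ = 0.3301; P₀ = 0.191395
Lq = P₀·a^c·ρ/(c!(1−ρ)²) = 0.01438
Wq = Lq/λ = 0.01438/55.63 = 0.0002586 hr
W = Wq + 1/μ = 0.0002586 + 0.02967 = 0.02993 hr

Final: 0.02993 hr


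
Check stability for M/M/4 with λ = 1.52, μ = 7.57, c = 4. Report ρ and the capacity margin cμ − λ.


Total capacity cμ = 4·7.57 = 30.28/hr
ρ = λ/(cμ) = 1.52/30.28 = 0.05020
Stable ⇔ ρ < 1: YES
Spare capacity = cμ − λ = 30.28 − 1.52 = 28.76/hr

Final: ρ = 0.05020; stable; margin = 28.76/hr


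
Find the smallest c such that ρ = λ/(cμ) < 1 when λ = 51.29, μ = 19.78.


Stability requires cμ > λ ⇔ c > λ/μ.
λ/μ = 51.29/19.78 = 2.5930
Minimum integer c = ⌊2.5930⌋ + 1 = 3
Check: 3·19.78 = 59.34 > 51.29, while 2·19.78 = 39.56 ≤ 51.29

Final: 3 servers


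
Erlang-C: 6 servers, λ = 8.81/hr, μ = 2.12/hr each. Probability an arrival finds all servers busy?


a = λ/μ = 4.1557; ρ = a/6 = 0.6926
P₀ = 0.013932 (from M/M/c formula)
C(c,a) = [a^c/(c!(1−ρ))]·P₀ = [5150.39200/(720·0.3074)]·0.013932
= 23.27117·0.013932 = 0.324214

Final: 0.324214


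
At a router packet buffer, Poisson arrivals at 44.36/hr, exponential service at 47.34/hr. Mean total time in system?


W = 1/(μ−λ) = 1/(47.34 − 44.36) = 1/2.98 = 0.3356 hr

Final: 0.3356 hr


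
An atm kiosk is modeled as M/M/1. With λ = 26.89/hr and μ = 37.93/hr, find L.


ρ = λ/μ = 26.89/37.93 = 0.7089
L = ρ/(1−ρ) = 0.7089/(1 − 0.7089) = 0.7089/0.2911 = 2.4357

Final: 2.4357


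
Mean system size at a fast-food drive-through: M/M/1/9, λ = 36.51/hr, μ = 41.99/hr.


ρ = 36.51/41.99 = 0.8695
L = ρ[1 − (K+1)ρ^K + Kρ^(K+1)] / [(1−ρ)(1−ρ^(K+1))]
Numerator: 0.8695·(1 − 10·0.284049 + 9·0.246979) = 0.332421
Denominator: (0.1305)·(0.753021) = 0.098275
L = 0.332421/0.098275 = 3.3826

Final: 3.3826


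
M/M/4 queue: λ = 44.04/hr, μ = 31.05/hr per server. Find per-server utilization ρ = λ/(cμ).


ρ = λ/(cμ) = 44.04/(4·31.05) = 44.04/124.20 = 0.3546

Final: 0.3546


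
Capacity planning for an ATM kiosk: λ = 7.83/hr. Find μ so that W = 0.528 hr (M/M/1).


W = 1/(μ−λ) ⇒ μ − λ = 1/W = 1/0.528 = 1.8939
μ = λ + 1/W = 7.83 + 1.8939 = 9.7239 per hr

Final: 9.7239 /hr


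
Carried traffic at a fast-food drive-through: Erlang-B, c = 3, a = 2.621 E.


B(3,2.621) = 0.298397 (Erlang-B)
Carried load = a(1 − B) = 2.621·(1 − 0.298397) = 2.621·0.701603 = 1.8389 E

Final: 1.8389 Erlangs


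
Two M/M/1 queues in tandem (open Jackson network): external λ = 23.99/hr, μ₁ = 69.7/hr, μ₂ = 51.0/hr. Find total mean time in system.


Each node sees arrival rate λ = 23.99/hr (tandem ⇒ throughput preserved).
W₁ = 1/(μ₁−λ) = 1/(69.7−23.99) = 0.02188 hr
W₂ = 1/(μ₂−λ) = 1/(51.0−23.99) = 0.03702 hr
W_total = W₁ + W₂ = 0.02188 + 0.03702 = 0.05890 hr

Final: 0.05890 hr


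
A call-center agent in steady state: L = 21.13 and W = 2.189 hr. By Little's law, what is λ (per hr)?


λ = L/W = 21.13/2.189 = 9.6528 /hr

Final: 9.6528 /hr


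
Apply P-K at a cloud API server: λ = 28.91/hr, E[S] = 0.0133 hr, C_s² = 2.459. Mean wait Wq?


ρ = λ·E[S] = 28.91·0.0133 = 0.3845
E[S²] = E[S]²(1+C_s²) = 0.0133²·(1+2.459) = 0.0006119
Wq = λ·E[S²]/(2(1−ρ)) = 28.91·0.0006119/(2·0.6155) = 0.01437 hr

Final: 0.01437 hr


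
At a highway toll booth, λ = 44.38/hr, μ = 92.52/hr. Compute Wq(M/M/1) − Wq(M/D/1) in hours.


ρ = 44.38/92.52 = 0.4797
Wq(M/M/1) = ρ/(μ−λ) = 0.4797/48.14 = 0.009964 hr
Wq(M/D/1) = ρ/(2(μ−λ)) = 0.004982 hr
Savings = 0.009964 − 0.004982 = 0.004982 hr

Final: 0.004982 hr


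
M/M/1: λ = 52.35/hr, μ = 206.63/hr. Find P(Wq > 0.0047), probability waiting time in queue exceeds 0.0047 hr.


ρ = 52.35/206.63 = 0.2534
P(Wq > t) = ρ·e^{−(μ−λ)t} = 0.2534·e^{−0.7251}
= 0.2534·0.484268 = 0.122690

Final: 0.122690


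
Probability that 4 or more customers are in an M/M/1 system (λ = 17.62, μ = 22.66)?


ρ = 17.62/22.66 = 0.7776
P(N ≥ n) = ρ^n = 0.7776^4 = 0.365581

Final: 0.365581


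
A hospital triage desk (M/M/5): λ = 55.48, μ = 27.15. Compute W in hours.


a = 2.0435; ρ = 0.4087; P₀ = 0.128499
Lq = P₀·a^c·ρ/(c!(1−ρ)²) = 0.04460
Wq = Lq/λ = 0.04460/55.48 = 0.0008039 hr
W = Wq + 1/μ = 0.0008039 + 0.03683 = 0.03764 hr

Final: 0.03764 hr


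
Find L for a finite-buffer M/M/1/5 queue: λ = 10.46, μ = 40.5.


ρ = 10.46/40.5 = 0.2583
L = ρ[1 − (K+1)ρ^K + Kρ^(K+1)] / [(1−ρ)(1−ρ^(K+1))]
Numerator: 0.2583·(1 − 6·0.001149 + 5·0.0002968) = 0.256874
Denominator: (0.7417)·(0.999703) = 0.741508
L = 0.256874/0.741508 = 0.3464

Final: 0.3464


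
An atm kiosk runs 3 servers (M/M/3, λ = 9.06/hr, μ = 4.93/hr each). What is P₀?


a = λ/μ = 9.06/4.93 = 1.8377; ρ = a/c = 0.6126
Σ_{k=0}^{2} a^k/k! (terms k=0..2) = 1.00000 + 1.83773 + 1.68862 = 4.52635
Tail: a^3/(3!(1−ρ)) = 6.20646/(6·0.3874) = 2.66997
P₀ = 1/(4.52635 + 2.66997) = 1/7.19632 = 0.138960

Final: 0.138960


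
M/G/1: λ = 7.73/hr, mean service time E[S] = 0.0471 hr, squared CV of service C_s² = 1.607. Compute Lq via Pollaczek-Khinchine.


ρ = λ·E[S] = 7.73·0.0471 = 0.3641
Lq = ρ²(1+C_s²)/(2(1−ρ)) = 0.1326·(1+1.607)/(2·0.6359)
= 0.1326·2.6070/1.2718 = 0.27171

Final: 0.27171


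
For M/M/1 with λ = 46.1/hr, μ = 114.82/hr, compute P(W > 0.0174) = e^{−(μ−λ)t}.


W ~ Exponential(μ−λ) for M/M/1.
μ − λ = 114.82 − 46.1 = 68.7200
P(W > t) = e^{−(μ−λ)t} = e^{−1.1957} = 0.302484

Final: 0.302484


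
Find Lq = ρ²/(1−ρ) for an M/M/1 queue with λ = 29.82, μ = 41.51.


ρ = 29.82/41.51 = 0.7184
Lq = ρ²/(1−ρ) = 0.5161/0.2816 = 1.8325

Final: 1.8325


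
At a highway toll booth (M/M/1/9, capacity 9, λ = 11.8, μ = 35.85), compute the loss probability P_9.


ρ = λ/μ = 11.8/35.85 = 0.3291
P_K = (1−ρ)ρ^K/(1−ρ^(K+1)) = (0.6709·0.00004535)/(1 − 0.00001493)
= 0.00003042/0.999985 = 0.00003042

Final: 0.00003042


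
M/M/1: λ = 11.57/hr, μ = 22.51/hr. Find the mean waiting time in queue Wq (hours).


ρ = 11.57/22.51 = 0.5140
Wq = ρ/(μ−λ) = 0.5140/(22.51 − 11.57) = 0.5140/10.94 = 0.04698 hr

Final: 0.04698 hr


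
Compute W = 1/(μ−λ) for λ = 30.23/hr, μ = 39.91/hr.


W = 1/(μ−λ) = 1/(39.91 − 30.23) = 1/9.68 = 0.1033 hr

Final: 0.1033 hr


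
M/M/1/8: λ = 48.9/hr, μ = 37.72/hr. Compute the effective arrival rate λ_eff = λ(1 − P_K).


ρ = 1.2964; P_K = (1−ρ)ρ^8/(1−ρ^9) = 0.253101
λ_eff = λ(1 − P_K) = 48.9·(1 − 0.253101) = 48.9·0.746899 = 36.5233 /hr

Final: 36.5233 /hr


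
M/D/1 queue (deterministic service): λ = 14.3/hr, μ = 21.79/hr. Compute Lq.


ρ = 14.3/21.79 = 0.6563
M/D/1: Lq = ρ²/(2(1−ρ)) = 0.4307/(2·0.3437) = 0.62647

Final: 0.62647


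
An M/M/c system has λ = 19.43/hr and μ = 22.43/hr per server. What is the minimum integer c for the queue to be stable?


Stability requires cμ > λ ⇔ c > λ/μ.
λ/μ = 19.43/22.43 = 0.8663
Minimum integer c = ⌊0.8663⌋ + 1 = 1
Check: 1·22.43 = 22.43 > 19.43, while 0·22.43 = 0.00 ≤ 19.43

Final: 1 servers


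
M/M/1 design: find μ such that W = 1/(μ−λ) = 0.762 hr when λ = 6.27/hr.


W = 1/(μ−λ) ⇒ μ − λ = 1/W = 1/0.762 = 1.3123
μ = λ + 1/W = 6.27 + 1.3123 = 7.5823 per hr

Final: 7.5823 /hr


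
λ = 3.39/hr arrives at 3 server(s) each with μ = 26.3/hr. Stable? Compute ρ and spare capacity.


Total capacity cμ = 3·26.3 = 78.90/hr
ρ = λ/(cμ) = 3.39/78.90 = 0.04297
Stable ⇔ ρ < 1: YES
Spare capacity = cμ − λ = 78.90 − 3.39 = 75.51/hr

Final: ρ = 0.04297; stable; margin = 75.51/hr


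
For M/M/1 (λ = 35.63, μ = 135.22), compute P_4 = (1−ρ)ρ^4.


ρ = 35.63/135.22 = 0.2635
P_n = (1−ρ)·ρ^n = (1 − 0.2635)·0.2635^4 = 0.7365·0.004821 = 0.003550

Final: 0.003550


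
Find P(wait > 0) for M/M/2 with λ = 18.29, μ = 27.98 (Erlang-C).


a = λ/μ = 0.6537; ρ = a/2 = 0.3268
P₀ = 0.507340 (from M/M/c formula)
C(c,a) = [a^c/(c!(1−ρ))]·P₀ = [0.42730/(2·0.6732)]·0.507340
= 0.31738·0.507340 = 0.161021

Final: 0.161021


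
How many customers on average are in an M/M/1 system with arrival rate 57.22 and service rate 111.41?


ρ = λ/μ = 57.22/111.41 = 0.5136
L = ρ/(1−ρ) = 0.5136/(1 − 0.5136) = 0.5136/0.4864 = 1.0559

Final: 1.0559


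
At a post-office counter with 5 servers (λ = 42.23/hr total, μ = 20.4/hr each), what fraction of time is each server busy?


ρ = λ/(cμ) = 42.23/(5·20.4) = 42.23/102.00 = 0.4140

Final: 0.4140


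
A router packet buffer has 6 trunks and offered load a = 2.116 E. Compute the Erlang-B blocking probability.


B(c,a) = (a^c/c!) / Σ_{k=0}^{c} a^k/k!
a^6/6! = 0.124670
Σ terms (k=0..6): 1.00000 + 2.11600 + 2.23873 + 1.57905 + 0.83532 + 0.35351 + 0.12467 = 8.247271
B = 0.124670/8.247271 = 0.015116

Final: 0.015116


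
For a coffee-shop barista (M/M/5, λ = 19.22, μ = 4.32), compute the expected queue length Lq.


a = λ/μ = 4.4491; ρ = a/5 = 0.8898
P₀ = 0.005612
Lq = P₀·a^c·ρ / (c!·(1−ρ)²) = 0.005612·1743.20387·0.8898/(120·0.01214)
= 5.97504

Final: 5.97504


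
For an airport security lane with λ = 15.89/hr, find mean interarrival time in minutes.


Mean interarrival time = 1/λ = 1/15.89 hour = 0.06293 hour
In minutes: 0.06293 × 60 = 3.7760 min

Final: 3.7760 min


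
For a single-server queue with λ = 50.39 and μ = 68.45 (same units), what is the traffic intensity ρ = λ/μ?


ρ = λ/μ = 50.39/68.45 = 0.7362

Final: 0.7362


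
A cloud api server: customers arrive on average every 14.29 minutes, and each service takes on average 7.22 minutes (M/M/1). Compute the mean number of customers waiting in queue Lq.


λ = 60/14.29 = 4.1987 /hr
μ = 60/7.22 = 8.3102 /hr
ρ = λ/μ = 4.1987/8.3102 = 0.5052
Lq = ρ²/(1−ρ) = 0.2553/0.4948 = 0.5160

Final: 0.5160


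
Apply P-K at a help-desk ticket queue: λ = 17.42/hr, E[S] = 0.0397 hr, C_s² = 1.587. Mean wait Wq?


ρ = λ·E[S] = 17.42·0.0397 = 0.6916
E[S²] = E[S]²(1+C_s²) = 0.0397²·(1+1.587) = 0.004077
Wq = λ·E[S²]/(2(1−ρ)) = 17.42·0.004077/(2·0.3084) = 0.11514 hr

Final: 0.11514 hr


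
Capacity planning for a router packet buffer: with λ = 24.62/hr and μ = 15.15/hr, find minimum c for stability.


Stability requires cμ > λ ⇔ c > λ/μ.
λ/μ = 24.62/15.15 = 1.6251
Minimum integer c = ⌊1.6251⌋ + 1 = 2
Check: 2·15.15 = 30.30 > 24.62, while 1·15.15 = 15.15 ≤ 24.62

Final: 2 servers


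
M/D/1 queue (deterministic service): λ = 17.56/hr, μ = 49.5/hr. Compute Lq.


ρ = 17.56/49.5 = 0.3547
M/D/1: Lq = ρ²/(2(1−ρ)) = 0.1258/(2·0.6453) = 0.09752

Final: 0.09752


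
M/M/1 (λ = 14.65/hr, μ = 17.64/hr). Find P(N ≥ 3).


ρ = 14.65/17.64 = 0.8305
P(N ≥ n) = ρ^n = 0.8305^3 = 0.572819

Final: 0.572819


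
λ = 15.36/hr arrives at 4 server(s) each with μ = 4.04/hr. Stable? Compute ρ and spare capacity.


Total capacity cμ = 4·4.04 = 16.16/hr
ρ = λ/(cμ) = 15.36/16.16 = 0.9505
Stable ⇔ ρ < 1: YES
Spare capacity = cμ − λ = 16.16 − 15.36 = 0.80/hr

Final: ρ = 0.9505; stable; margin = 0.80/hr


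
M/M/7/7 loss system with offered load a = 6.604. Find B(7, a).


B(c,a) = (a^c/c!) / Σ_{k=0}^{c} a^k/k!
a^7/7! = 108.697340
Σ terms (k=0..7): 1.00000 + 6.60400 + 21.80641 + 48.00317 + 79.25324 + 104.67768 + 115.21523 + 108.69734 = 485.257066
B = 108.697340/485.257066 = 0.223999

Final: 0.223999


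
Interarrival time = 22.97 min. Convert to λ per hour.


λ = 1/(interarrival time) in consistent units.
1 hour = 60 min, so λ = 60/22.97 = 2.6121 per hour

Final: 2.6121 /hr


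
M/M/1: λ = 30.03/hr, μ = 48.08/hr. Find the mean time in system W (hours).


W = 1/(μ−λ) = 1/(48.08 − 30.03) = 1/18.05 = 0.05540 hr

Final: 0.05540 hr


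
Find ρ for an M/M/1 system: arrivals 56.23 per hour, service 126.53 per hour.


ρ = λ/μ = 56.23/126.53 = 0.4444

Final: 0.4444


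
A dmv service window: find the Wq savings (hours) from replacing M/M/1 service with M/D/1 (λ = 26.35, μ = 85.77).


ρ = 26.35/85.77 = 0.3072
Wq(M/M/1) = ρ/(μ−λ) = 0.3072/59.42 = 0.005170 hr
Wq(M/D/1) = ρ/(2(μ−λ)) = 0.002585 hr
Savings = 0.005170 − 0.002585 = 0.002585 hr

Final: 0.002585 hr


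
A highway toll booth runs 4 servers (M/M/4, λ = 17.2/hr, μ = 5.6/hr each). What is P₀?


a = λ/μ = 17.2/5.6 = 3.0714; ρ = a/c = 0.7679
Σ_{k=0}^{3} a^k/k! (terms k=0..3) = 1.00000 + 3.07143 + 4.71684 + 4.82914 = 13.61741
Tail: a^4/(4!(1−ρ)) = 88.99420/(24·0.2321) = 15.97332
P₀ = 1/(13.61741 + 15.97332) = 1/29.59072 = 0.033794

Final: 0.033794


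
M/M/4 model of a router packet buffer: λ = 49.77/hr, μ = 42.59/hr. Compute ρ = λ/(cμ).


ρ = λ/(cμ) = 49.77/(4·42.59) = 49.77/170.36 = 0.2921

Final: 0.2921


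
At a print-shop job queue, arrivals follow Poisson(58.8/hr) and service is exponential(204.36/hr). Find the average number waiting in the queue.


ρ = 58.8/204.36 = 0.2877
Lq = ρ²/(1−ρ) = 0.08279/0.7123 = 0.1162

Final: 0.1162


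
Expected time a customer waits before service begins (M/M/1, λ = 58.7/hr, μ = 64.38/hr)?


ρ = 58.7/64.38 = 0.9118
Wq = ρ/(μ−λ) = 0.9118/(64.38 − 58.7) = 0.9118/5.68 = 0.1605 hr

Final: 0.1605 hr


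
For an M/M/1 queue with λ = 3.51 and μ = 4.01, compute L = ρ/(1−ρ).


ρ = λ/μ = 3.51/4.01 = 0.8753
L = ρ/(1−ρ) = 0.8753/(1 − 0.8753) = 0.8753/0.1247 = 7.0200

Final: 7.0200


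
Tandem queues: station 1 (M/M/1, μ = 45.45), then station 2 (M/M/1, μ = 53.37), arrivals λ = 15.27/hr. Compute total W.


Each node sees arrival rate λ = 15.27/hr (tandem ⇒ throughput preserved).
W₁ = 1/(μ₁−λ) = 1/(45.45−15.27) = 0.03313 hr
W₂ = 1/(μ₂−λ) = 1/(53.37−15.27) = 0.02625 hr
W_total = W₁ + W₂ = 0.03313 + 0.02625 = 0.05938 hr

Final: 0.05938 hr


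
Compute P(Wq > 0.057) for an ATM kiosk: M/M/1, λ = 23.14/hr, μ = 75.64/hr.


ρ = 23.14/75.64 = 0.3059
P(Wq > t) = ρ·e^{−(μ−λ)t} = 0.3059·e^{−2.9925}
= 0.3059·0.050162 = 0.015346

Final: 0.015346


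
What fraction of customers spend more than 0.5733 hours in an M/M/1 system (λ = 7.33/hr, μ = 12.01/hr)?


W ~ Exponential(μ−λ) for M/M/1.
μ − λ = 12.01 − 7.33 = 4.6800
P(W > t) = e^{−(μ−λ)t} = e^{−2.6830} = 0.068355

Final: 0.068355


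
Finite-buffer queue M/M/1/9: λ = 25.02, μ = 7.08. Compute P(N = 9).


ρ = λ/μ = 25.02/7.08 = 3.5339
P_K = (1−ρ)ρ^K/(1−ρ^(K+1)) = (-2.5339·85958.025112)/(1 − 303766.919253)
= -217808.894141/-303765.919253 = 0.717029

Final: 0.717029


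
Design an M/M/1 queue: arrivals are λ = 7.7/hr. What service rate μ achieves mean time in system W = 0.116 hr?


W = 1/(μ−λ) ⇒ μ − λ = 1/W = 1/0.116 = 8.6207
μ = λ + 1/W = 7.7 + 8.6207 = 16.3207 per hr

Final: 16.3207 /hr


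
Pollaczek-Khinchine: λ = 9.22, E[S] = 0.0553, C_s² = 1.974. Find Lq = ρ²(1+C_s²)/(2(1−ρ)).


ρ = λ·E[S] = 9.22·0.0553 = 0.5099
Lq = ρ²(1+C_s²)/(2(1−ρ)) = 0.2600·(1+1.974)/(2·0.4901)
= 0.2600·2.9740/0.9803 = 0.78869

Final: 0.78869


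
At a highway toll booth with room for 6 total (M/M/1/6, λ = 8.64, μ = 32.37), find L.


ρ = 8.64/32.37 = 0.2669
L = ρ[1 − (K+1)ρ^K + Kρ^(K+1)] / [(1−ρ)(1−ρ^(K+1))]
Numerator: 0.2669·(1 − 7·0.0003616 + 6·0.00009652) = 0.266393
Denominator: (0.7331)·(0.999903) = 0.733015
L = 0.266393/0.733015 = 0.3634

Final: 0.3634


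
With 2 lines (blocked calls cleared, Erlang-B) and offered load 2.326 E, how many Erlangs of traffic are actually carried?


B(2,2.326) = 0.448529 (Erlang-B)
Carried load = a(1 − B) = 2.326·(1 − 0.448529) = 2.326·0.551471 = 1.2827 E

Final: 1.2827 Erlangs


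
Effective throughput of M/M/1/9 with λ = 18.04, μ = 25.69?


ρ = 0.7022; P_K = (1−ρ)ρ^9/(1−ρ^10) = 0.012735
λ_eff = λ(1 − P_K) = 18.04·(1 − 0.012735) = 18.04·0.987265 = 17.8103 /hr

Final: 17.8103 /hr


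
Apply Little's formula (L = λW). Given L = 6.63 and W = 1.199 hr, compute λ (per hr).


λ = L/W = 6.63/1.199 = 5.5296 /hr

Final: 5.5296 /hr


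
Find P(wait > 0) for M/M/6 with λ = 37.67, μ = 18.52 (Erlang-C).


a = λ/μ = 2.0340; ρ = a/6 = 0.3390
P₀ = 0.130595 (from M/M/c formula)
C(c,a) = [a^c/(c!(1−ρ))]·P₀ = [70.81542/(720·0.6610)]·0.130595
= 0.14880·0.130595 = 0.019432

Final: 0.019432


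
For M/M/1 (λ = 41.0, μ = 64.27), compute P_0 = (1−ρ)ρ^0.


ρ = 41.0/64.27 = 0.6379
P_n = (1−ρ)·ρ^n = (1 − 0.6379)·0.6379^0 = 0.3621·1.000000 = 0.362066

Final: 0.362066


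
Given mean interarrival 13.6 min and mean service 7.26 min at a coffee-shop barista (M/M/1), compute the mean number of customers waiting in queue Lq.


λ = 60/13.6 = 4.4118 /hr
μ = 60/7.26 = 8.2645 /hr
ρ = λ/μ = 4.4118/8.2645 = 0.5338
Lq = ρ²/(1−ρ) = 0.2850/0.4662 = 0.6113

Final: 0.6113


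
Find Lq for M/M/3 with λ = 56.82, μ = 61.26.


a = λ/μ = 0.9275; ρ = a/3 = 0.3092
P₀ = 0.392129
Lq = P₀·a^c·ρ / (c!·(1−ρ)²) = 0.392129·0.79794·0.3092/(6·0.47724)
= 0.03378

Final: 0.03378


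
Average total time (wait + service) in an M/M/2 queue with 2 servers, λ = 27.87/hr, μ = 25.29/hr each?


a = 1.1020; ρ = 0.5510; P₀ = 0.289484
Lq = P₀·a^c·ρ/(c!(1−ρ)²) = 0.48045
Wq = Lq/λ = 0.48045/27.87 = 0.01724 hr
W = Wq + 1/μ = 0.01724 + 0.03954 = 0.05678 hr

Final: 0.05678 hr


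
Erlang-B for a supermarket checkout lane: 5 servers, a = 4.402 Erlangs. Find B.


B(c,a) = (a^c/c!) / Σ_{k=0}^{c} a^k/k!
a^5/5! = 13.774281
Σ terms (k=0..5): 1.00000 + 4.40200 + 9.68880 + 14.21670 + 15.64548 + 13.77428 = 58.727266
B = 13.774281/58.727266 = 0.234547

Final: 0.234547


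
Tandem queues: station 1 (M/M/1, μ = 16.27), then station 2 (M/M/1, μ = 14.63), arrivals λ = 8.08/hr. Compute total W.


Each node sees arrival rate λ = 8.08/hr (tandem ⇒ throughput preserved).
W₁ = 1/(μ₁−λ) = 1/(16.27−8.08) = 0.12210 hr
W₂ = 1/(μ₂−λ) = 1/(14.63−8.08) = 0.15267 hr
W_total = W₁ + W₂ = 0.12210 + 0.15267 = 0.27477 hr

Final: 0.27477 hr


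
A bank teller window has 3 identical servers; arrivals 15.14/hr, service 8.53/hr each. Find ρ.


ρ = λ/(cμ) = 15.14/(3·8.53) = 15.14/25.59 = 0.5916

Final: 0.5916


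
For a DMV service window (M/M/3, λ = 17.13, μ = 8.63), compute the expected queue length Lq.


a = λ/μ = 1.9849; ρ = a/3 = 0.6616
P₀ = 0.113544
Lq = P₀·a^c·ρ / (c!·(1−ρ)²) = 0.113544·7.82059·0.6616/(6·0.11448)
= 0.85533

Final: 0.85533


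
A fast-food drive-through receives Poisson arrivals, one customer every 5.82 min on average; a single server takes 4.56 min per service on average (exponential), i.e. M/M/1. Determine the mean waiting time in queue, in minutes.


λ = 60/5.82 = 10.3093 /hr
μ = 60/4.56 = 13.1579 /hr
ρ = λ/μ = 10.3093/13.1579 = 0.7835
Wq = ρ/(μ−λ) = 0.7835/(13.1579−10.3093) = 0.27505 hr
In minutes: 0.27505·60 = 16.503 min

Final: 16.503 min


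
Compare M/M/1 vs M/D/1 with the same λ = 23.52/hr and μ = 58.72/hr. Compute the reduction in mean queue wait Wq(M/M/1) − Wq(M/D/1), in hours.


ρ = 23.52/58.72 = 0.4005
Wq(M/M/1) = ρ/(μ−λ) = 0.4005/35.20 = 0.01138 hr
Wq(M/D/1) = ρ/(2(μ−λ)) = 0.005690 hr
Savings = 0.01138 − 0.005690 = 0.005690 hr

Final: 0.005690 hr


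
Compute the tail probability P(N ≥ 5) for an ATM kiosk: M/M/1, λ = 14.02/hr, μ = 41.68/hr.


ρ = 14.02/41.68 = 0.3364
P(N ≥ n) = ρ^n = 0.3364^5 = 0.004306

Final: 0.004306


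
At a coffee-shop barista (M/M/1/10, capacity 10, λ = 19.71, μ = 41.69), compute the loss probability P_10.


ρ = λ/μ = 19.71/41.69 = 0.4728
P_K = (1−ρ)ρ^K/(1−ρ^(K+1)) = (0.5272·0.0005579)/(1 − 0.0002638)
= 0.0002941/0.999736 = 0.0002942

Final: 0.0002942


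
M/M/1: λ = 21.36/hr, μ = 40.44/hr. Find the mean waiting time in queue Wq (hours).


ρ = 21.36/40.44 = 0.5282
Wq = ρ/(μ−λ) = 0.5282/(40.44 − 21.36) = 0.5282/19.08 = 0.02768 hr

Final: 0.02768 hr


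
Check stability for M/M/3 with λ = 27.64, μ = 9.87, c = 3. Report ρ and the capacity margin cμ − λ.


Total capacity cμ = 3·9.87 = 29.61/hr
ρ = λ/(cμ) = 27.64/29.61 = 0.9335
Stable ⇔ ρ < 1: YES
Spare capacity = cμ − λ = 29.61 − 27.64 = 1.97/hr

Final: ρ = 0.9335; stable; margin = 1.97/hr


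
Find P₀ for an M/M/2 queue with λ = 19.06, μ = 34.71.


a = λ/μ = 19.06/34.71 = 0.5491; ρ = a/c = 0.2746
Σ_{k=0}^{1} a^k/k! (terms k=0..1) = 1.00000 + 0.54912 = 1.54912
Tail: a^2/(2!(1−ρ)) = 0.30153/(2·0.7254) = 0.20783
P₀ = 1/(1.54912 + 0.20783) = 1/1.75695 = 0.569168

Final: 0.569168


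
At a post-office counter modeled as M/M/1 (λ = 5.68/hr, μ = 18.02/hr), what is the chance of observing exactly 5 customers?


ρ = 5.68/18.02 = 0.3152
P_n = (1−ρ)·ρ^n = (1 − 0.3152)·0.3152^5 = 0.6848·0.003111 = 0.002131

Final: 0.002131


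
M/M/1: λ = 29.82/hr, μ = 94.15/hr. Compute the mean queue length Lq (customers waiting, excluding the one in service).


ρ = 29.82/94.15 = 0.3167
Lq = ρ²/(1−ρ) = 0.1003/0.6833 = 0.1468

Final: 0.1468
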